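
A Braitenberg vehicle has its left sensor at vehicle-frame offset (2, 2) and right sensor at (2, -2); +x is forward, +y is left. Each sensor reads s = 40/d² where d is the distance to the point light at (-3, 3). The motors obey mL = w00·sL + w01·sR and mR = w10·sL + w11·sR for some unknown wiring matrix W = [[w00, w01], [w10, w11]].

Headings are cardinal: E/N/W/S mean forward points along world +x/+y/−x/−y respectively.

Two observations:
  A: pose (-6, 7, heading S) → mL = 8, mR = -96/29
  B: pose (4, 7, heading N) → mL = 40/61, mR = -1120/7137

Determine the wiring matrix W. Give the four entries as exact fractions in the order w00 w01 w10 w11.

1 0 -1/2 1/2

obs A: pose=(-6,7,S) → sL=8, sR=40/29, mL=8, mR=-96/29
obs B: pose=(4,7,N) → sL=40/61, sR=40/117, mL=40/61, mR=-1120/7137
sensor matrix S = [[8, 40/29], [40/61, 40/117]]; det S = 378880/206973
solve [mL_A; mL_B] = S·[w00; w01] and [mR_A; mR_B] = S·[w10; w11]:
  w00 = 1, w01 = 0, w10 = -1/2, w11 = 1/2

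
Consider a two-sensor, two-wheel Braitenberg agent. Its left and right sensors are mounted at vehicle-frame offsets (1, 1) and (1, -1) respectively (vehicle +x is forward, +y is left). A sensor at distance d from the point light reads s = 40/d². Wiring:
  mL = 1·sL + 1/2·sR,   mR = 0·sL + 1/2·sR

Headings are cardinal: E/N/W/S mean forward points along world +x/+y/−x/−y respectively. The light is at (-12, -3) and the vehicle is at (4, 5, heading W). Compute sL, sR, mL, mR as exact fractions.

20/137 20/153 4430/20961 10/153

left sensor world pos  = (3, 4); dL² = 274
right sensor world pos = (3, 6); dR² = 306
sL = 40/274 = 20/137
sR = 40/306 = 20/153
mL = 1·sL + 1/2·sR = 4430/20961
mR = 0·sL + 1/2·sR = 10/153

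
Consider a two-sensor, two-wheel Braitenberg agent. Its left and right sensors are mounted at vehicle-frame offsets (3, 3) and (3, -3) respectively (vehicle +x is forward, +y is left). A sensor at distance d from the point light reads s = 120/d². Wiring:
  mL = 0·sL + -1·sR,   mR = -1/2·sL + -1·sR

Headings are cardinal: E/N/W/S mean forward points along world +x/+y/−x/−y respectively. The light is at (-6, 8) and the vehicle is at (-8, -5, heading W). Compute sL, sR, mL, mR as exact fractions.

left sensor world pos  = (-11, -8); dL² = 281
right sensor world pos = (-11, -2); dR² = 125
sL = 120/281 = 120/281
sR = 120/125 = 24/25
mL = 0·sL + -1·sR = -24/25
mR = -1/2·sL + -1·sR = -8244/7025

120/281 24/25 -24/25 -8244/7025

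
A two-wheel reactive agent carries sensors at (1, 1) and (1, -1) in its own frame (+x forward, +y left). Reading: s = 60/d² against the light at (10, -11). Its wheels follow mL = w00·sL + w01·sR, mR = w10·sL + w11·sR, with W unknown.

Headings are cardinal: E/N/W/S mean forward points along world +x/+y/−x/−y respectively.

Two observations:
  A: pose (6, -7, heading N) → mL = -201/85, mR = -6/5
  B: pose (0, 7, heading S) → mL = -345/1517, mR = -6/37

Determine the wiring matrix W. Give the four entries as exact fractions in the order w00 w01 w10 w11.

-1/2 -1 -1 0

obs A: pose=(6,-7,N) → sL=6/5, sR=30/17, mL=-201/85, mR=-6/5
obs B: pose=(0,7,S) → sL=6/37, sR=6/41, mL=-345/1517, mR=-6/37
sensor matrix S = [[6/5, 30/17], [6/37, 6/41]]; det S = -14256/128945
solve [mL_A; mL_B] = S·[w00; w01] and [mR_A; mR_B] = S·[w10; w11]:
  w00 = -1/2, w01 = -1, w10 = -1, w11 = 0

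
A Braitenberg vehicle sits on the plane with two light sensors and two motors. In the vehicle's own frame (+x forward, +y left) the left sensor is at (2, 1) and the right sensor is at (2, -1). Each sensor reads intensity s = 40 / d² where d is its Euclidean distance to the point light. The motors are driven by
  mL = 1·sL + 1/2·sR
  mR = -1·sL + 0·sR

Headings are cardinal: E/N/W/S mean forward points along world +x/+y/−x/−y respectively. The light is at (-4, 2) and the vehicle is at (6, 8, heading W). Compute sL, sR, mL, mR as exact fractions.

left sensor world pos  = (4, 7); dL² = 89
right sensor world pos = (4, 9); dR² = 113
sL = 40/89 = 40/89
sR = 40/113 = 40/113
mL = 1·sL + 1/2·sR = 6300/10057
mR = -1·sL + 0·sR = -40/89

40/89 40/113 6300/10057 -40/89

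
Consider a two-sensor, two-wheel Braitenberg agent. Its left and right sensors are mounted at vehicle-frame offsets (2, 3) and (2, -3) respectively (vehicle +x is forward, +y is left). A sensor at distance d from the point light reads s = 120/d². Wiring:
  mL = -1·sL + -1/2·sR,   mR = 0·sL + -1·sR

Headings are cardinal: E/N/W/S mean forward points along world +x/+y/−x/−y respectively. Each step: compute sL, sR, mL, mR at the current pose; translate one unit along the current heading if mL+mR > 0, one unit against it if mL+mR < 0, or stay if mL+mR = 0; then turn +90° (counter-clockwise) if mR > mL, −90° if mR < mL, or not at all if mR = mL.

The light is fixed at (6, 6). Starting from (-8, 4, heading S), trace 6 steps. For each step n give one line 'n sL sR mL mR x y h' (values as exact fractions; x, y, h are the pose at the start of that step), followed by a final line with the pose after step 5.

0 120/137 24/61 -8964/8357 -24/61 -8 4 S
1 30/37 3/4 -351/296 -3/4 -8 5 E
2 24/65 24/29 -1476/1885 -24/29 -9 5 N
3 12/17 60/97 -1674/1649 -60/97 -9 4 E
4 120/361 120/169 -41940/61009 -120/169 -10 4 N
5 30/49 15/29 -2475/2842 -15/29 -10 3 E
final -11 3 N

n=0: pose=(-8,4,S); sL=120/137, sR=24/61; mL=-8964/8357, mR=-24/61; mL+mR=-12252/8357 → advance -1; mR−mL=5676/8357 → turn +1·90°
n=1: pose=(-8,5,E); sL=30/37, sR=3/4; mL=-351/296, mR=-3/4; mL+mR=-573/296 → advance -1; mR−mL=129/296 → turn +1·90°
n=2: pose=(-9,5,N); sL=24/65, sR=24/29; mL=-1476/1885, mR=-24/29; mL+mR=-3036/1885 → advance -1; mR−mL=-84/1885 → turn -1·90°
n=3: pose=(-9,4,E); sL=12/17, sR=60/97; mL=-1674/1649, mR=-60/97; mL+mR=-2694/1649 → advance -1; mR−mL=654/1649 → turn +1·90°
n=4: pose=(-10,4,N); sL=120/361, sR=120/169; mL=-41940/61009, mR=-120/169; mL+mR=-85260/61009 → advance -1; mR−mL=-1380/61009 → turn -1·90°
n=5: pose=(-10,3,E); sL=30/49, sR=15/29; mL=-2475/2842, mR=-15/29; mL+mR=-3945/2842 → advance -1; mR−mL=1005/2842 → turn +1·90°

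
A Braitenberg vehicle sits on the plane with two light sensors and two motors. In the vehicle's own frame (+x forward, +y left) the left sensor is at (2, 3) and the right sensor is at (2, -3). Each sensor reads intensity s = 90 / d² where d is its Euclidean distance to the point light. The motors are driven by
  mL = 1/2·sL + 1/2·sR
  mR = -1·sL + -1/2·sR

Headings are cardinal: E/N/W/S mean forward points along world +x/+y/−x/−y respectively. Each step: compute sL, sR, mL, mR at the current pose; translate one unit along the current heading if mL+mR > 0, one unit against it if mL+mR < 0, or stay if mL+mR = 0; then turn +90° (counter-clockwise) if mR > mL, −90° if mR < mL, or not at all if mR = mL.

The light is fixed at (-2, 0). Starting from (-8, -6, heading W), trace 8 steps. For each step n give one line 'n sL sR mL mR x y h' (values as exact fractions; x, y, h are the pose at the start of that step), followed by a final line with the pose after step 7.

n=0: pose=(-8,-6,W); sL=18/29, sR=90/73; mL=1962/2117, mR=-2619/2117; mL+mR=-9/29 → advance -1; mR−mL=-4581/2117 → turn -1·90°
n=1: pose=(-7,-6,N); sL=9/8, sR=9/2; mL=45/16, mR=-27/8; mL+mR=-9/16 → advance -1; mR−mL=-99/16 → turn -1·90°
n=2: pose=(-7,-7,E); sL=18/5, sR=90/109; mL=1206/545, mR=-2187/545; mL+mR=-9/5 → advance -1; mR−mL=-3393/545 → turn -1·90°
n=3: pose=(-8,-7,S); sL=1, sR=5/9; mL=7/9, mR=-23/18; mL+mR=-1/2 → advance -1; mR−mL=-37/18 → turn -1·90°
n=4: pose=(-8,-6,W); sL=18/29, sR=90/73; mL=1962/2117, mR=-2619/2117; mL+mR=-9/29 → advance -1; mR−mL=-4581/2117 → turn -1·90°
n=5: pose=(-7,-6,N); sL=9/8, sR=9/2; mL=45/16, mR=-27/8; mL+mR=-9/16 → advance -1; mR−mL=-99/16 → turn -1·90°
n=6: pose=(-7,-7,E); sL=18/5, sR=90/109; mL=1206/545, mR=-2187/545; mL+mR=-9/5 → advance -1; mR−mL=-3393/545 → turn -1·90°
n=7: pose=(-8,-7,S); sL=1, sR=5/9; mL=7/9, mR=-23/18; mL+mR=-1/2 → advance -1; mR−mL=-37/18 → turn -1·90°

0 18/29 90/73 1962/2117 -2619/2117 -8 -6 W
1 9/8 9/2 45/16 -27/8 -7 -6 N
2 18/5 90/109 1206/545 -2187/545 -7 -7 E
3 1 5/9 7/9 -23/18 -8 -7 S
4 18/29 90/73 1962/2117 -2619/2117 -8 -6 W
5 9/8 9/2 45/16 -27/8 -7 -6 N
6 18/5 90/109 1206/545 -2187/545 -7 -7 E
7 1 5/9 7/9 -23/18 -8 -7 S
final -8 -6 W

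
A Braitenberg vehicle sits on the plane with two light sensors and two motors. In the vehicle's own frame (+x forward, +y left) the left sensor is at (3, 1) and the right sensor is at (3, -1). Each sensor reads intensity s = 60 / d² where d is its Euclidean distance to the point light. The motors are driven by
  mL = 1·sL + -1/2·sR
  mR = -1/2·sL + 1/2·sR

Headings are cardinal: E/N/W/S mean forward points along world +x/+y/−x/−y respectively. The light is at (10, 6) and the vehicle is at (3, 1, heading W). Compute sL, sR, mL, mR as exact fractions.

15/34 15/29 90/493 75/1972

left sensor world pos  = (0, 0); dL² = 136
right sensor world pos = (0, 2); dR² = 116
sL = 60/136 = 15/34
sR = 60/116 = 15/29
mL = 1·sL + -1/2·sR = 90/493
mR = -1/2·sL + 1/2·sR = 75/1972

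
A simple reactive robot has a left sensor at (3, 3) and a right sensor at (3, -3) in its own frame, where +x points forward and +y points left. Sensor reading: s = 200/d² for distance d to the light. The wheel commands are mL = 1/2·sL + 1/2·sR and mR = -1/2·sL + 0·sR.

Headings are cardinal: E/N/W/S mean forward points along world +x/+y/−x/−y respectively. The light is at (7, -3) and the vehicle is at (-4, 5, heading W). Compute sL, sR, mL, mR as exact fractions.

200/221 200/317 53800/70057 -100/221

left sensor world pos  = (-7, 2); dL² = 221
right sensor world pos = (-7, 8); dR² = 317
sL = 200/221 = 200/221
sR = 200/317 = 200/317
mL = 1/2·sL + 1/2·sR = 53800/70057
mR = -1/2·sL + 0·sR = -100/221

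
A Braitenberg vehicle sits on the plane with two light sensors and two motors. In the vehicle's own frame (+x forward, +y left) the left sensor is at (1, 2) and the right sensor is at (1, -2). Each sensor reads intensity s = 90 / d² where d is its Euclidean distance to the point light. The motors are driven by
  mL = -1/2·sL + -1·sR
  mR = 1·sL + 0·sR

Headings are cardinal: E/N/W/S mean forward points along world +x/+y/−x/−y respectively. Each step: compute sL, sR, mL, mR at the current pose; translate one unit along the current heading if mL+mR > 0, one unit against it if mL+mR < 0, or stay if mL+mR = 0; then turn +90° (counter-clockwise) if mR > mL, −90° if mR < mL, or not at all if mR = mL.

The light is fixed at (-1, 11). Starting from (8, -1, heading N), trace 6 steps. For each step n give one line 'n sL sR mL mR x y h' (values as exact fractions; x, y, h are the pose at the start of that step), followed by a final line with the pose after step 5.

n=0: pose=(8,-1,N); sL=9/17, sR=45/121; mL=-2619/4114, mR=9/17; mL+mR=-441/4114 → advance -1; mR−mL=4797/4114 → turn +1·90°
n=1: pose=(8,-2,W); sL=90/289, sR=18/37; mL=-6867/10693, mR=90/289; mL+mR=-3537/10693 → advance -1; mR−mL=10197/10693 → turn +1·90°
n=2: pose=(9,-2,S); sL=9/34, sR=9/26; mL=-423/884, mR=9/34; mL+mR=-189/884 → advance -1; mR−mL=657/884 → turn +1·90°
n=3: pose=(9,-1,E); sL=90/221, sR=90/317; mL=-34155/70057, mR=90/221; mL+mR=-5625/70057 → advance -1; mR−mL=62685/70057 → turn +1·90°
n=4: pose=(8,-1,N); sL=9/17, sR=45/121; mL=-2619/4114, mR=9/17; mL+mR=-441/4114 → advance -1; mR−mL=4797/4114 → turn +1·90°
n=5: pose=(8,-2,W); sL=90/289, sR=18/37; mL=-6867/10693, mR=90/289; mL+mR=-3537/10693 → advance -1; mR−mL=10197/10693 → turn +1·90°

0 9/17 45/121 -2619/4114 9/17 8 -1 N
1 90/289 18/37 -6867/10693 90/289 8 -2 W
2 9/34 9/26 -423/884 9/34 9 -2 S
3 90/221 90/317 -34155/70057 90/221 9 -1 E
4 9/17 45/121 -2619/4114 9/17 8 -1 N
5 90/289 18/37 -6867/10693 90/289 8 -2 W
final 9 -2 S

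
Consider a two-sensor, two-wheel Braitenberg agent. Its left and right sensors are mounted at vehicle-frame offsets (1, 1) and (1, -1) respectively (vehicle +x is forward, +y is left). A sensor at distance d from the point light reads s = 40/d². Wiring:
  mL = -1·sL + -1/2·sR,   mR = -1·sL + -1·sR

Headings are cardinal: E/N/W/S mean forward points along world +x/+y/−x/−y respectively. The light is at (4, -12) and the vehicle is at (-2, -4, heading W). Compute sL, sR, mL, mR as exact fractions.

20/49 4/13 -358/637 -456/637

left sensor world pos  = (-3, -5); dL² = 98
right sensor world pos = (-3, -3); dR² = 130
sL = 40/98 = 20/49
sR = 40/130 = 4/13
mL = -1·sL + -1/2·sR = -358/637
mR = -1·sL + -1·sR = -456/637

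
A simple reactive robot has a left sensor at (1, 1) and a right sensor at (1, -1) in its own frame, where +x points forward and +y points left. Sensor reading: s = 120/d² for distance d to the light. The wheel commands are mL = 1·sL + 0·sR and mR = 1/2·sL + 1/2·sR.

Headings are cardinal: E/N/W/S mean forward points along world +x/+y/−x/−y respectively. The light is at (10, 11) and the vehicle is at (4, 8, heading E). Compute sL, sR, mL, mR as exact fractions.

left sensor world pos  = (5, 9); dL² = 29
right sensor world pos = (5, 7); dR² = 41
sL = 120/29 = 120/29
sR = 120/41 = 120/41
mL = 1·sL + 0·sR = 120/29
mR = 1/2·sL + 1/2·sR = 4200/1189

120/29 120/41 120/29 4200/1189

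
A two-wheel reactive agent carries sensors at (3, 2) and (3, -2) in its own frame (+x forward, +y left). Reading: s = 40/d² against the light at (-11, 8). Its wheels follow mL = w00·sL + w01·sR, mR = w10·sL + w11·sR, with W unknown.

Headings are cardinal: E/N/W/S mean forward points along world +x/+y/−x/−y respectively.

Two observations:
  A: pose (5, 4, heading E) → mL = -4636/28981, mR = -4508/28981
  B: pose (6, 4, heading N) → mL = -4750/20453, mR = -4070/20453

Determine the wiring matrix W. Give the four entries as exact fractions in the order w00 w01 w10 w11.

-1 -1/2 -1/2 -1

obs A: pose=(5,4,E) → sL=8/73, sR=40/397, mL=-4636/28981, mR=-4508/28981
obs B: pose=(6,4,N) → sL=20/113, sR=20/181, mL=-4750/20453, mR=-4070/20453
sensor matrix S = [[8/73, 40/397], [20/113, 20/181]]; det S = -3392640/592748393
solve [mL_A; mL_B] = S·[w00; w01] and [mR_A; mR_B] = S·[w10; w11]:
  w00 = -1, w01 = -1/2, w10 = -1/2, w11 = -1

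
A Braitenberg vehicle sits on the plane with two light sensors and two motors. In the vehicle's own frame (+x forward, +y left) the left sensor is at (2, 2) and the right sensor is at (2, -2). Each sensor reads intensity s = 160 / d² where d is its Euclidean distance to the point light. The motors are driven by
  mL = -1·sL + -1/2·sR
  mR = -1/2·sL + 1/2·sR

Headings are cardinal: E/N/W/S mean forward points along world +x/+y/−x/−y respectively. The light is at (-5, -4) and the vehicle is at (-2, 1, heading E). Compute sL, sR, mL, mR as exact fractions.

left sensor world pos  = (0, 3); dL² = 74
right sensor world pos = (0, -1); dR² = 34
sL = 160/74 = 80/37
sR = 160/34 = 80/17
mL = -1·sL + -1/2·sR = -2840/629
mR = -1/2·sL + 1/2·sR = 800/629

80/37 80/17 -2840/629 800/629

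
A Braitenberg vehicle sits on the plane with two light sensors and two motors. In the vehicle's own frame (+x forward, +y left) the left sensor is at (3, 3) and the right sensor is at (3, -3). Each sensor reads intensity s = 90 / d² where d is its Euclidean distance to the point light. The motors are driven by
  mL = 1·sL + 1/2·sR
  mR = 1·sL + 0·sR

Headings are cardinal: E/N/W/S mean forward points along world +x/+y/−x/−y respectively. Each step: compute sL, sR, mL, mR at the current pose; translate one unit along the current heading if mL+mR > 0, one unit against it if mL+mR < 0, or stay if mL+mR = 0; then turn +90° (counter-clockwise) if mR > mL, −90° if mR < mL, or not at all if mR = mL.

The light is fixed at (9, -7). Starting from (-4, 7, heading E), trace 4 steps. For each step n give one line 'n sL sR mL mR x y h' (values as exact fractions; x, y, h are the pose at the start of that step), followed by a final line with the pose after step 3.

0 90/389 90/221 37395/85969 90/389 -4 7 E
1 45/101 45/173 20115/34946 45/101 -3 7 S
2 18/65 90/481 891/2405 18/65 -3 6 W
3 45/256 45/178 6885/22784 45/256 -4 6 N
final -4 7 E

n=0: pose=(-4,7,E); sL=90/389, sR=90/221; mL=37395/85969, mR=90/389; mL+mR=57285/85969 → advance +1; mR−mL=-45/221 → turn -1·90°
n=1: pose=(-3,7,S); sL=45/101, sR=45/173; mL=20115/34946, mR=45/101; mL+mR=35685/34946 → advance +1; mR−mL=-45/346 → turn -1·90°
n=2: pose=(-3,6,W); sL=18/65, sR=90/481; mL=891/2405, mR=18/65; mL+mR=1557/2405 → advance +1; mR−mL=-45/481 → turn -1·90°
n=3: pose=(-4,6,N); sL=45/256, sR=45/178; mL=6885/22784, mR=45/256; mL+mR=5445/11392 → advance +1; mR−mL=-45/356 → turn -1·90°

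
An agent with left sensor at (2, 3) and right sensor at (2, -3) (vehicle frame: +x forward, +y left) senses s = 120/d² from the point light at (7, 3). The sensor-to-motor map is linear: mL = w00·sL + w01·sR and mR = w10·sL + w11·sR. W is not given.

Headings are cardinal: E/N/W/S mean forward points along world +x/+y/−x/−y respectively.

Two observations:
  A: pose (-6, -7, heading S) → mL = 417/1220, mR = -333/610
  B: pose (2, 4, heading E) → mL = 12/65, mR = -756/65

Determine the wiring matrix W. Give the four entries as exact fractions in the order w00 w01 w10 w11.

1 -1/2 -1/2 -1

obs A: pose=(-6,-7,S) → sL=30/61, sR=3/10, mL=417/1220, mR=-333/610
obs B: pose=(2,4,E) → sL=24/5, sR=120/13, mL=12/65, mR=-756/65
sensor matrix S = [[30/61, 3/10], [24/5, 120/13]]; det S = 61452/19825
solve [mL_A; mL_B] = S·[w00; w01] and [mR_A; mR_B] = S·[w10; w11]:
  w00 = 1, w01 = -1/2, w10 = -1/2, w11 = -1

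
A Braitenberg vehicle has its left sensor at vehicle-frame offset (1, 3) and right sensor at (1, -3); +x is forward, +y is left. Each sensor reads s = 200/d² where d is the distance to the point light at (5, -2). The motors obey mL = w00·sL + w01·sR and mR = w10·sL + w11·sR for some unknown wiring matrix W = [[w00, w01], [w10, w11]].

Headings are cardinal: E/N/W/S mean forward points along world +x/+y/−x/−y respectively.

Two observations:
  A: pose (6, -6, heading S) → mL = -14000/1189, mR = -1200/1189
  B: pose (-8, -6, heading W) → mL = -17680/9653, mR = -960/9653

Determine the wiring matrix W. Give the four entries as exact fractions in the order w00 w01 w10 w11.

obs A: pose=(6,-6,S) → sL=200/41, sR=200/29, mL=-14000/1189, mR=-1200/1189
obs B: pose=(-8,-6,W) → sL=40/49, sR=200/197, mL=-17680/9653, mR=-960/9653
sensor matrix S = [[200/41, 200/29], [40/49, 200/197]]; det S = -7776000/11477417
solve [mL_A; mL_B] = S·[w00; w01] and [mR_A; mR_B] = S·[w10; w11]:
  w00 = -1, w01 = -1, w10 = 1/2, w11 = -1/2

-1 -1 1/2 -1/2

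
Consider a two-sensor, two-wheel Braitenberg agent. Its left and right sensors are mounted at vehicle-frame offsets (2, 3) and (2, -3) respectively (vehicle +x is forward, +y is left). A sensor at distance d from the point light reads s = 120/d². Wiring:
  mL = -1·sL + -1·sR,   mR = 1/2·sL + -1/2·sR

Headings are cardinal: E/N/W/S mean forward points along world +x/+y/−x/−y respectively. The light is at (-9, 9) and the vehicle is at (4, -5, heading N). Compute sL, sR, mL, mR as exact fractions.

30/61 3/10 -483/610 117/1220

left sensor world pos  = (1, -3); dL² = 244
right sensor world pos = (7, -3); dR² = 400
sL = 120/244 = 30/61
sR = 120/400 = 3/10
mL = -1·sL + -1·sR = -483/610
mR = 1/2·sL + -1/2·sR = 117/1220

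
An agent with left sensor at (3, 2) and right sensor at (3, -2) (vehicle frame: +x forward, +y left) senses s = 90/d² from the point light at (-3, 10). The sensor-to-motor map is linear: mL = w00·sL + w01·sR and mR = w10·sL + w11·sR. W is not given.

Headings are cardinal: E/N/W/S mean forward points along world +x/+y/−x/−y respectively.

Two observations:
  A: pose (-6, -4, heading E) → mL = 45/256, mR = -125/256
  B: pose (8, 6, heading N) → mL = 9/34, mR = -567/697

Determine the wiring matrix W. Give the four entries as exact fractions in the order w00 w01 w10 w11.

obs A: pose=(-6,-4,E) → sL=5/8, sR=45/128, mL=45/256, mR=-125/256
obs B: pose=(8,6,N) → sL=45/41, sR=9/17, mL=9/34, mR=-567/697
sensor matrix S = [[5/8, 45/128], [45/41, 9/17]]; det S = -4905/89216
solve [mL_A; mL_B] = S·[w00; w01] and [mR_A; mR_B] = S·[w10; w11]:
  w00 = 0, w01 = 1/2, w10 = -1/2, w11 = -1/2

0 1/2 -1/2 -1/2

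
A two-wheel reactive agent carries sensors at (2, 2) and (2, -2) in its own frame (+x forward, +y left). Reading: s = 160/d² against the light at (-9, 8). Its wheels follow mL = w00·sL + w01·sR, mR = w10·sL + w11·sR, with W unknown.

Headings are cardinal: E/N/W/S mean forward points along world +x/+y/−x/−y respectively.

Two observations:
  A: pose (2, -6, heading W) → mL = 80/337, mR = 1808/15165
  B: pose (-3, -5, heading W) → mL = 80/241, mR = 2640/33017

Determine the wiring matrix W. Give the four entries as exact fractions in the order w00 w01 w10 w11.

1/2 0 1 -1/2

obs A: pose=(2,-6,W) → sL=160/337, sR=32/45, mL=80/337, mR=1808/15165
obs B: pose=(-3,-5,W) → sL=160/241, sR=160/137, mL=80/241, mR=2640/33017
sensor matrix S = [[160/337, 32/45], [160/241, 160/137]]; det S = 8249344/100140561
solve [mL_A; mL_B] = S·[w00; w01] and [mR_A; mR_B] = S·[w10; w11]:
  w00 = 1/2, w01 = 0, w10 = 1, w11 = -1/2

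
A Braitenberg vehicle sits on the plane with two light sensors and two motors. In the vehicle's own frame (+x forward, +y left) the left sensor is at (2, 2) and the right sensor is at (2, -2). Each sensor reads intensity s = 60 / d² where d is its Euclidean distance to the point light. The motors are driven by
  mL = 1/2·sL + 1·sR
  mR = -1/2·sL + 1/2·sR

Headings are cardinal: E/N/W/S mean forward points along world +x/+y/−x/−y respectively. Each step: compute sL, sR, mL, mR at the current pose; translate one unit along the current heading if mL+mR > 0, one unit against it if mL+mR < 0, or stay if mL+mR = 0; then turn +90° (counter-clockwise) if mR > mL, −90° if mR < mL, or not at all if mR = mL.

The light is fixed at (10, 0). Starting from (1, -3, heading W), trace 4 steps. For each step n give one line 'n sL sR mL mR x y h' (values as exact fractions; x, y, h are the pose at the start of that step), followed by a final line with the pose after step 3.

n=0: pose=(1,-3,W); sL=30/73, sR=30/61; mL=3105/4453, mR=180/4453; mL+mR=45/61 → advance +1; mR−mL=-2925/4453 → turn -1·90°
n=1: pose=(0,-3,N); sL=12/29, sR=12/13; mL=426/377, mR=96/377; mL+mR=18/13 → advance +1; mR−mL=-330/377 → turn -1·90°
n=2: pose=(0,-2,E); sL=15/16, sR=3/4; mL=39/32, mR=-3/32; mL+mR=9/8 → advance +1; mR−mL=-21/16 → turn -1·90°
n=3: pose=(1,-2,S); sL=12/13, sR=60/137; mL=1602/1781, mR=-432/1781; mL+mR=90/137 → advance +1; mR−mL=-2034/1781 → turn -1·90°

0 30/73 30/61 3105/4453 180/4453 1 -3 W
1 12/29 12/13 426/377 96/377 0 -3 N
2 15/16 3/4 39/32 -3/32 0 -2 E
3 12/13 60/137 1602/1781 -432/1781 1 -2 S
final 1 -3 W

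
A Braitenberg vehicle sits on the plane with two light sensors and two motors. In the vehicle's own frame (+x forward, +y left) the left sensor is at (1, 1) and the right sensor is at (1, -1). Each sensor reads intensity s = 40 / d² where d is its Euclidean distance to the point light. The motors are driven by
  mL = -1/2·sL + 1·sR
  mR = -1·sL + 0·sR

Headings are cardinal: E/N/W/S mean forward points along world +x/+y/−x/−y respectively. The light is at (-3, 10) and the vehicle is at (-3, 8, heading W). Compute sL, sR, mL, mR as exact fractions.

left sensor world pos  = (-4, 7); dL² = 10
right sensor world pos = (-4, 9); dR² = 2
sL = 40/10 = 4
sR = 40/2 = 20
mL = -1/2·sL + 1·sR = 18
mR = -1·sL + 0·sR = -4

4 20 18 -4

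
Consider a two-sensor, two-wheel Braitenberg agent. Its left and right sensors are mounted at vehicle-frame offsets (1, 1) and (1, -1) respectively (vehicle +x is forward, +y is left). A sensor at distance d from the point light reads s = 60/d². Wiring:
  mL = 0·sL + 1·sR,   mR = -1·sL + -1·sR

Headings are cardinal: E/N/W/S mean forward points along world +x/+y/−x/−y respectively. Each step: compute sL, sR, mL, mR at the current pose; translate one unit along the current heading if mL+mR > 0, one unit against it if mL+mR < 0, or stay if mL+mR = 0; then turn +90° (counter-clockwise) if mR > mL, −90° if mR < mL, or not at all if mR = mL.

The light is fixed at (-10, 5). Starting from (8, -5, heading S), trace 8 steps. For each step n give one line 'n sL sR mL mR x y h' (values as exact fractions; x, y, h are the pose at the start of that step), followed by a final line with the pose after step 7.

n=0: pose=(8,-5,S); sL=30/241, sR=6/41; mL=6/41, mR=-2676/9881; mL+mR=-30/241 → advance -1; mR−mL=-4122/9881 → turn -1·90°
n=1: pose=(8,-4,W); sL=60/389, sR=60/353; mL=60/353, mR=-44520/137317; mL+mR=-60/389 → advance -1; mR−mL=-67860/137317 → turn -1·90°
n=2: pose=(9,-4,N); sL=15/97, sR=15/116; mL=15/116, mR=-3195/11252; mL+mR=-15/97 → advance -1; mR−mL=-2325/5626 → turn -1·90°
n=3: pose=(9,-5,E); sL=60/481, sR=60/521; mL=60/521, mR=-60120/250601; mL+mR=-60/481 → advance -1; mR−mL=-88980/250601 → turn -1·90°
n=4: pose=(8,-5,S); sL=30/241, sR=6/41; mL=6/41, mR=-2676/9881; mL+mR=-30/241 → advance -1; mR−mL=-4122/9881 → turn -1·90°
n=5: pose=(8,-4,W); sL=60/389, sR=60/353; mL=60/353, mR=-44520/137317; mL+mR=-60/389 → advance -1; mR−mL=-67860/137317 → turn -1·90°
n=6: pose=(9,-4,N); sL=15/97, sR=15/116; mL=15/116, mR=-3195/11252; mL+mR=-15/97 → advance -1; mR−mL=-2325/5626 → turn -1·90°
n=7: pose=(9,-5,E); sL=60/481, sR=60/521; mL=60/521, mR=-60120/250601; mL+mR=-60/481 → advance -1; mR−mL=-88980/250601 → turn -1·90°

0 30/241 6/41 6/41 -2676/9881 8 -5 S
1 60/389 60/353 60/353 -44520/137317 8 -4 W
2 15/97 15/116 15/116 -3195/11252 9 -4 N
3 60/481 60/521 60/521 -60120/250601 9 -5 E
4 30/241 6/41 6/41 -2676/9881 8 -5 S
5 60/389 60/353 60/353 -44520/137317 8 -4 W
6 15/97 15/116 15/116 -3195/11252 9 -4 N
7 60/481 60/521 60/521 -60120/250601 9 -5 E
final 8 -5 S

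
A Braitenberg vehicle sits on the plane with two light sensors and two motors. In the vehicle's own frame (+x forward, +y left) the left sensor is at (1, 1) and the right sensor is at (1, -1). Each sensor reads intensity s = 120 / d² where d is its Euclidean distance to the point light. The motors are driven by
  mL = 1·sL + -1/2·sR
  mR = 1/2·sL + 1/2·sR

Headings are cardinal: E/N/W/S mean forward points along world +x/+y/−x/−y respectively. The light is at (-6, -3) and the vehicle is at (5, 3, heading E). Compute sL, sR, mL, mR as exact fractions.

left sensor world pos  = (6, 4); dL² = 193
right sensor world pos = (6, 2); dR² = 169
sL = 120/193 = 120/193
sR = 120/169 = 120/169
mL = 1·sL + -1/2·sR = 8700/32617
mR = 1/2·sL + 1/2·sR = 21720/32617

120/193 120/169 8700/32617 21720/32617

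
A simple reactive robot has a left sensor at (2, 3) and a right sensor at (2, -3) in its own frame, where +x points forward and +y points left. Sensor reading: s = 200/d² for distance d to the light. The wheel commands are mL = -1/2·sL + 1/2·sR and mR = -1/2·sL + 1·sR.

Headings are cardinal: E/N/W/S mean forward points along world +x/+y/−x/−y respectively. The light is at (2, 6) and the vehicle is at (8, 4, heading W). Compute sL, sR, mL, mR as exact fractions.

200/41 200/17 2400/697 6500/697

left sensor world pos  = (6, 1); dL² = 41
right sensor world pos = (6, 7); dR² = 17
sL = 200/41 = 200/41
sR = 200/17 = 200/17
mL = -1/2·sL + 1/2·sR = 2400/697
mR = -1/2·sL + 1·sR = 6500/697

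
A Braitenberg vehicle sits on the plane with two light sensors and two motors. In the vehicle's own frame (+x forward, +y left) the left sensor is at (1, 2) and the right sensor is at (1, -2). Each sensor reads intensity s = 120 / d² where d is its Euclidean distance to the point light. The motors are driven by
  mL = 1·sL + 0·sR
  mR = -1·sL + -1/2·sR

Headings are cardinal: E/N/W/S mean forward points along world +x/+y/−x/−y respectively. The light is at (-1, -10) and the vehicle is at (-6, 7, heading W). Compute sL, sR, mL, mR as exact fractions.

40/87 120/397 40/87 -21100/34539

left sensor world pos  = (-7, 5); dL² = 261
right sensor world pos = (-7, 9); dR² = 397
sL = 120/261 = 40/87
sR = 120/397 = 120/397
mL = 1·sL + 0·sR = 40/87
mR = -1·sL + -1/2·sR = -21100/34539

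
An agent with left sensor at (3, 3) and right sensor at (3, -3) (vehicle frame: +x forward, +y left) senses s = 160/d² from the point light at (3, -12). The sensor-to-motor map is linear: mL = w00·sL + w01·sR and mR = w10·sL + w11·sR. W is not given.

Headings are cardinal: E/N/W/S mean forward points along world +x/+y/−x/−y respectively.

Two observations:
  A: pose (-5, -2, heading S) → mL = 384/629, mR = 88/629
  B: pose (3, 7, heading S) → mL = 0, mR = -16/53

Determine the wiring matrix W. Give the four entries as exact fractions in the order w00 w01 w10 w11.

1/2 -1/2 1/2 -1

obs A: pose=(-5,-2,S) → sL=80/37, sR=16/17, mL=384/629, mR=88/629
obs B: pose=(3,7,S) → sL=32/53, sR=32/53, mL=0, mR=-16/53
sensor matrix S = [[80/37, 16/17], [32/53, 32/53]]; det S = 24576/33337
solve [mL_A; mL_B] = S·[w00; w01] and [mR_A; mR_B] = S·[w10; w11]:
  w00 = 1/2, w01 = -1/2, w10 = 1/2, w11 = -1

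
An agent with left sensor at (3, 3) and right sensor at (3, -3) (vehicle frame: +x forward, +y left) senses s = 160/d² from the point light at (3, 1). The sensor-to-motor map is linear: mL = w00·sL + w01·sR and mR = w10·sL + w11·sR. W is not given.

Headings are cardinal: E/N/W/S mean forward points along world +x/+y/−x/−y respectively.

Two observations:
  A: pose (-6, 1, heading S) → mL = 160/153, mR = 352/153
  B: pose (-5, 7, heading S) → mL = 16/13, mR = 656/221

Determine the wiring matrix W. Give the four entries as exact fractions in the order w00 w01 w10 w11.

0 1 1/2 1/2

obs A: pose=(-6,1,S) → sL=32/9, sR=160/153, mL=160/153, mR=352/153
obs B: pose=(-5,7,S) → sL=80/17, sR=16/13, mL=16/13, mR=656/221
sensor matrix S = [[32/9, 160/153], [80/17, 16/13]]; det S = -2048/3757
solve [mL_A; mL_B] = S·[w00; w01] and [mR_A; mR_B] = S·[w10; w11]:
  w00 = 0, w01 = 1, w10 = 1/2, w11 = 1/2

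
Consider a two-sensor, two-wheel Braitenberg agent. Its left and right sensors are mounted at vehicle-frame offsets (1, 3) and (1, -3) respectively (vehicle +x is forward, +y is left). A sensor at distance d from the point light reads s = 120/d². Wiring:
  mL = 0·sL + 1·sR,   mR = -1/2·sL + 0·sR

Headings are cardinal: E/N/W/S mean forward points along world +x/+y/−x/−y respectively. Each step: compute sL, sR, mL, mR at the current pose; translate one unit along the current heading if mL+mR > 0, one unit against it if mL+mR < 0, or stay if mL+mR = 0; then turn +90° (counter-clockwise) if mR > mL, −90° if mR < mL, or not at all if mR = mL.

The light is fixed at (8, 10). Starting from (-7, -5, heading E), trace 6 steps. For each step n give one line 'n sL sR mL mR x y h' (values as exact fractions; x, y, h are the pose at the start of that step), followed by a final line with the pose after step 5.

n=0: pose=(-7,-5,E); sL=6/17, sR=3/13; mL=3/13, mR=-3/17; mL+mR=12/221 → advance +1; mR−mL=-90/221 → turn -1·90°
n=1: pose=(-6,-5,S); sL=120/377, sR=24/109; mL=24/109, mR=-60/377; mL+mR=2508/41093 → advance +1; mR−mL=-15588/41093 → turn -1·90°
n=2: pose=(-6,-6,W); sL=60/293, sR=60/197; mL=60/197, mR=-30/293; mL+mR=11670/57721 → advance +1; mR−mL=-23490/57721 → turn -1·90°
n=3: pose=(-7,-6,N); sL=40/183, sR=40/123; mL=40/123, mR=-20/183; mL+mR=540/2501 → advance +1; mR−mL=-3260/7503 → turn -1·90°
n=4: pose=(-7,-5,E); sL=6/17, sR=3/13; mL=3/13, mR=-3/17; mL+mR=12/221 → advance +1; mR−mL=-90/221 → turn -1·90°
n=5: pose=(-6,-5,S); sL=120/377, sR=24/109; mL=24/109, mR=-60/377; mL+mR=2508/41093 → advance +1; mR−mL=-15588/41093 → turn -1·90°

0 6/17 3/13 3/13 -3/17 -7 -5 E
1 120/377 24/109 24/109 -60/377 -6 -5 S
2 60/293 60/197 60/197 -30/293 -6 -6 W
3 40/183 40/123 40/123 -20/183 -7 -6 N
4 6/17 3/13 3/13 -3/17 -7 -5 E
5 120/377 24/109 24/109 -60/377 -6 -5 S
final -6 -6 W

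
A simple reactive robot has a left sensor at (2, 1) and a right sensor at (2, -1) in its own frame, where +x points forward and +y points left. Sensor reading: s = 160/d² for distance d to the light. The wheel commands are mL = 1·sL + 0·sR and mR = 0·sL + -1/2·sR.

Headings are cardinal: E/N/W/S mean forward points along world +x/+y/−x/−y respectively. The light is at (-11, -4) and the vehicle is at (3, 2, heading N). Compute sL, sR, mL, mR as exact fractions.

160/233 160/289 160/233 -80/289

left sensor world pos  = (2, 4); dL² = 233
right sensor world pos = (4, 4); dR² = 289
sL = 160/233 = 160/233
sR = 160/289 = 160/289
mL = 1·sL + 0·sR = 160/233
mR = 0·sL + -1/2·sR = -80/289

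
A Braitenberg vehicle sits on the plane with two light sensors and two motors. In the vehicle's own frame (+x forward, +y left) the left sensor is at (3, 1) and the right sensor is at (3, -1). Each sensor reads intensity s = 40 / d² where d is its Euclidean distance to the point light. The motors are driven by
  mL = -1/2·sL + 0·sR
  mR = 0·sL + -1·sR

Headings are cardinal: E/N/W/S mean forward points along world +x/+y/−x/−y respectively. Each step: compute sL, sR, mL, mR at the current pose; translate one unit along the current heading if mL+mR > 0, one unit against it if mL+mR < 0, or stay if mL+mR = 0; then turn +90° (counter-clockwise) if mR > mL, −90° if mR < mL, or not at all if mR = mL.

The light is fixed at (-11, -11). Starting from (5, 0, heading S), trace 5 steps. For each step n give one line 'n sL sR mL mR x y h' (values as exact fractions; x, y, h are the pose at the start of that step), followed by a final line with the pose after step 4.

n=0: pose=(5,0,S); sL=40/353, sR=40/289; mL=-20/353, mR=-40/289; mL+mR=-19900/102017 → advance -1; mR−mL=-8340/102017 → turn -1·90°
n=1: pose=(5,1,W); sL=4/29, sR=20/169; mL=-2/29, mR=-20/169; mL+mR=-918/4901 → advance -1; mR−mL=-242/4901 → turn -1·90°
n=2: pose=(6,1,N); sL=40/481, sR=40/549; mL=-20/481, mR=-40/549; mL+mR=-30220/264069 → advance -1; mR−mL=-8260/264069 → turn -1·90°
n=3: pose=(6,0,E); sL=5/68, sR=2/25; mL=-5/136, mR=-2/25; mL+mR=-397/3400 → advance -1; mR−mL=-147/3400 → turn -1·90°
n=4: pose=(5,0,S); sL=40/353, sR=40/289; mL=-20/353, mR=-40/289; mL+mR=-19900/102017 → advance -1; mR−mL=-8340/102017 → turn -1·90°

0 40/353 40/289 -20/353 -40/289 5 0 S
1 4/29 20/169 -2/29 -20/169 5 1 W
2 40/481 40/549 -20/481 -40/549 6 1 N
3 5/68 2/25 -5/136 -2/25 6 0 E
4 40/353 40/289 -20/353 -40/289 5 0 S
final 5 1 W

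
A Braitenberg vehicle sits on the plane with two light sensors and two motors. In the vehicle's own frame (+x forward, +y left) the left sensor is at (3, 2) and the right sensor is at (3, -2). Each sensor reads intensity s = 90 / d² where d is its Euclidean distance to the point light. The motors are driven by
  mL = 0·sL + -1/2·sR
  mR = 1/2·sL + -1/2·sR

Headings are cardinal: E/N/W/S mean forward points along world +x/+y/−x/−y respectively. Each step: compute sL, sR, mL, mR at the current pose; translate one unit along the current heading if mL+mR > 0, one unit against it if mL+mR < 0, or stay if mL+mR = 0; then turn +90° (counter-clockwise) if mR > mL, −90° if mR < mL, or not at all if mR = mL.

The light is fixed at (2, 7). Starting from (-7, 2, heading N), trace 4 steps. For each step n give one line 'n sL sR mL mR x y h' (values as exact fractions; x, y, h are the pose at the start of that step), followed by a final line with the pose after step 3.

0 18/25 90/53 -45/53 -648/1325 -7 2 N
1 45/104 9/16 -9/32 -27/416 -7 1 W
2 10/13 90/181 -45/181 320/2353 -6 1 S
3 45/17 45/37 -45/74 450/629 -6 2 E
final -5 2 N

n=0: pose=(-7,2,N); sL=18/25, sR=90/53; mL=-45/53, mR=-648/1325; mL+mR=-1773/1325 → advance -1; mR−mL=9/25 → turn +1·90°
n=1: pose=(-7,1,W); sL=45/104, sR=9/16; mL=-9/32, mR=-27/416; mL+mR=-9/26 → advance -1; mR−mL=45/208 → turn +1·90°
n=2: pose=(-6,1,S); sL=10/13, sR=90/181; mL=-45/181, mR=320/2353; mL+mR=-265/2353 → advance -1; mR−mL=5/13 → turn +1·90°
n=3: pose=(-6,2,E); sL=45/17, sR=45/37; mL=-45/74, mR=450/629; mL+mR=135/1258 → advance +1; mR−mL=45/34 → turn +1·90°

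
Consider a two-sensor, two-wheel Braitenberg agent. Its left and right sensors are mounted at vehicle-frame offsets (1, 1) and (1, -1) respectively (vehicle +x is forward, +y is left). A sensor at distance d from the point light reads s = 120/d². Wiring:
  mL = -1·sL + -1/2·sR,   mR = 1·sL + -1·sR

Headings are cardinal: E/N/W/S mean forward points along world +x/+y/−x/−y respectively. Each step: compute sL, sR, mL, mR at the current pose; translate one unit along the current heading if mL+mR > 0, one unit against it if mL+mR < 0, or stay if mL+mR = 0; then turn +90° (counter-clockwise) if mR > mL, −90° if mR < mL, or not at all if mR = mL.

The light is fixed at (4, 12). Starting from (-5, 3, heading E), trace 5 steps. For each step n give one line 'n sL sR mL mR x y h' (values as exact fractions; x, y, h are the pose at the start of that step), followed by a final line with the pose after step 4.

0 15/16 30/41 -855/656 135/656 -5 3 E
1 24/37 24/29 -1140/1073 -192/1073 -6 3 N
2 60/121 60/101 -9690/12221 -1200/12221 -6 2 W
3 24/37 120/221 -7524/8177 864/8177 -5 2 S
4 15/16 30/41 -855/656 135/656 -5 3 E
final -6 3 N

n=0: pose=(-5,3,E); sL=15/16, sR=30/41; mL=-855/656, mR=135/656; mL+mR=-45/41 → advance -1; mR−mL=495/328 → turn +1·90°
n=1: pose=(-6,3,N); sL=24/37, sR=24/29; mL=-1140/1073, mR=-192/1073; mL+mR=-36/29 → advance -1; mR−mL=948/1073 → turn +1·90°
n=2: pose=(-6,2,W); sL=60/121, sR=60/101; mL=-9690/12221, mR=-1200/12221; mL+mR=-90/101 → advance -1; mR−mL=8490/12221 → turn +1·90°
n=3: pose=(-5,2,S); sL=24/37, sR=120/221; mL=-7524/8177, mR=864/8177; mL+mR=-180/221 → advance -1; mR−mL=8388/8177 → turn +1·90°
n=4: pose=(-5,3,E); sL=15/16, sR=30/41; mL=-855/656, mR=135/656; mL+mR=-45/41 → advance -1; mR−mL=495/328 → turn +1·90°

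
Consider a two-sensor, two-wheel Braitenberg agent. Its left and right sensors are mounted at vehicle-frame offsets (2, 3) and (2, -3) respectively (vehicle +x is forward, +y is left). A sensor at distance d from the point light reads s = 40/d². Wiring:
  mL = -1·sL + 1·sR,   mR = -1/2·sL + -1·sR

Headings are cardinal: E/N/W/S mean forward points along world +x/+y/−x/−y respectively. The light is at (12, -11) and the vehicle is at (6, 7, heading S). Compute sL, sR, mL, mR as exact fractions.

left sensor world pos  = (9, 5); dL² = 265
right sensor world pos = (3, 5); dR² = 337
sL = 40/265 = 8/53
sR = 40/337 = 40/337
mL = -1·sL + 1·sR = -576/17861
mR = -1/2·sL + -1·sR = -3468/17861

8/53 40/337 -576/17861 -3468/17861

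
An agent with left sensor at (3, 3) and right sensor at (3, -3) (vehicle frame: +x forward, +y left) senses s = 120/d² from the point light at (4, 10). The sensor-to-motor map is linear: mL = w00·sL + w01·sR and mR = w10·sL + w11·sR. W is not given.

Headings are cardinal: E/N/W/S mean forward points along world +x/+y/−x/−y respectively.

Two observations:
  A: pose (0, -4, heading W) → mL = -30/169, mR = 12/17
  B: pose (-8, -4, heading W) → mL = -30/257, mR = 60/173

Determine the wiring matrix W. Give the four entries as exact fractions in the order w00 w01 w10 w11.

-1/2 0 0 1

obs A: pose=(0,-4,W) → sL=60/169, sR=12/17, mL=-30/169, mR=12/17
obs B: pose=(-8,-4,W) → sL=60/257, sR=60/173, mL=-30/257, mR=60/173
sensor matrix S = [[60/169, 12/17], [60/257, 60/173]]; det S = -5322240/127736453
solve [mL_A; mL_B] = S·[w00; w01] and [mR_A; mR_B] = S·[w10; w11]:
  w00 = -1/2, w01 = 0, w10 = 0, w11 = 1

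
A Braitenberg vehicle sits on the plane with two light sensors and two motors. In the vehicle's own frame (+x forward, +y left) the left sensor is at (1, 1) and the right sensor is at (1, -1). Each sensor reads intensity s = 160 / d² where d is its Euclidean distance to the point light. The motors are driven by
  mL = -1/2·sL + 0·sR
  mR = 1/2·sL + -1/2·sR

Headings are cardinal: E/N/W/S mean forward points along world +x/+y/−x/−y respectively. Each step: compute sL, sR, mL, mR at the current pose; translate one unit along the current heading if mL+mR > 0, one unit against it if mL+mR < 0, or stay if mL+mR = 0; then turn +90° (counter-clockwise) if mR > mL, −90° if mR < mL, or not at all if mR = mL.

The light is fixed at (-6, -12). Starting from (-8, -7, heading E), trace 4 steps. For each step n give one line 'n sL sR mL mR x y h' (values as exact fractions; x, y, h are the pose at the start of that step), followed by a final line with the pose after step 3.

0 160/37 160/17 -80/37 -1600/629 -8 -7 E
1 8 5 -4 3/2 -9 -7 S
2 160/53 160/29 -80/53 -1920/1537 -9 -6 E
3 80/37 80/29 -40/37 -320/1073 -10 -6 N
final -10 -7 W

n=0: pose=(-8,-7,E); sL=160/37, sR=160/17; mL=-80/37, mR=-1600/629; mL+mR=-80/17 → advance -1; mR−mL=-240/629 → turn -1·90°
n=1: pose=(-9,-7,S); sL=8, sR=5; mL=-4, mR=3/2; mL+mR=-5/2 → advance -1; mR−mL=11/2 → turn +1·90°
n=2: pose=(-9,-6,E); sL=160/53, sR=160/29; mL=-80/53, mR=-1920/1537; mL+mR=-80/29 → advance -1; mR−mL=400/1537 → turn +1·90°
n=3: pose=(-10,-6,N); sL=80/37, sR=80/29; mL=-40/37, mR=-320/1073; mL+mR=-40/29 → advance -1; mR−mL=840/1073 → turn +1·90°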